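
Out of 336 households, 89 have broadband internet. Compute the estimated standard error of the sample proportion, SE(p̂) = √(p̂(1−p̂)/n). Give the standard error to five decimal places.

SE = 0.02407

The sample proportion is 89/336 = 0.26488.
p̂(1−p̂) = 0.194719.
SE = √(0.194719/336) = √0.000579521 = 0.02407.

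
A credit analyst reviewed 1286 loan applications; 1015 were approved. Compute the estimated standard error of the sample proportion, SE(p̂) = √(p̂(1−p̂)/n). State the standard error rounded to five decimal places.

With x = 1015 successes in n = 1286, p̂ = 0.78927.
p̂(1−p̂) = 0.78927·0.21073 = 0.166323.
SE = √(0.166323/1286) = √0.000129334 = 0.01137.

SE = 0.01137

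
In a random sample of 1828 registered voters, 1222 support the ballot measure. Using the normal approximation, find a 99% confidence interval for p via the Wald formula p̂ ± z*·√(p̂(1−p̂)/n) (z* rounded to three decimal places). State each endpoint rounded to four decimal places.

p̂ = 1222/1828 = 0.66849.
SE(p̂) = √(0.66849·0.33151/1828) = 0.011011.
The 99% critical value is z* = 2.576.
Margin of error: 2.576 × 0.011011 = 0.02836.
Interval: 0.66849 ± 0.02836 → (0.6401, 0.6969).

(0.6401, 0.6969)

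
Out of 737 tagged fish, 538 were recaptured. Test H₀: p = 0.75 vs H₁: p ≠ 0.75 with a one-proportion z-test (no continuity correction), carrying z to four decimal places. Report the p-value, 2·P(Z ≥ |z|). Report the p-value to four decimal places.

p̂ = 538/737 = 0.72999.
Null standard error: √(0.75·0.25/737) = √0.000254410 = 0.015950.
z = (p̂ − p₀)/SE = (538/737 − 0.75)/0.015950 ≈ -1.2548.
From the standard normal, 2·P(Z ≥ |z|) = 0.2096.

p-value = 0.2096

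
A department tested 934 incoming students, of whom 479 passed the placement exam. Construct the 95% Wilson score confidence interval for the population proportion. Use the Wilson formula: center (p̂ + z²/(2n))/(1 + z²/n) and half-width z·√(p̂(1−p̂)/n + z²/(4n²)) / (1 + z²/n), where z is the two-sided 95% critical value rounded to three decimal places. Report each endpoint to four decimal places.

(0.4808, 0.5448)

Here p̂ = 479/934 = 0.51285 and z = 1.960 (z² = 3.841600).
1 + z²/n = 1.004113.
Adjusted center: (0.51285 + z²/(2n))/1.004113 = 0.51280.
Radicand: p̂(1−p̂)/n + z²/(4n²) = 0.000267489 + 0.000001101 = 0.000268590.
Half-width = z·√(radicand)/denom = 1.960·0.016389/1.004113 = 0.03199.
Interval: 0.51280 ± 0.03199 → (0.4808, 0.5448).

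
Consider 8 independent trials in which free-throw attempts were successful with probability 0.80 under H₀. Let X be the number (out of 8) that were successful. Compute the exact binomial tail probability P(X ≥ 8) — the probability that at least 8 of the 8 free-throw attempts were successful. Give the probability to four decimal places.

P = 0.1678

X is binomial with n = 8 and p = 0.80.
P(X ≥ 8) = C(8,8)·0.80^8·0.20^0.
= 0.167772 = 0.1678.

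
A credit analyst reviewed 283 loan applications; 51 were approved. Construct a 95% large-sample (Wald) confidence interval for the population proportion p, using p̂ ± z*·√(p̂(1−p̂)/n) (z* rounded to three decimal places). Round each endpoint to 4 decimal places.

(0.1354, 0.2250)

p̂ = 51/283 = 0.18021.
SE = √(p̂(1−p̂)/n) = √(0.147736/283) = 0.022848.
For 95% confidence, z* = 1.960.
Margin of error: 1.960 × 0.022848 = 0.04478.
So the interval runs from 0.1354 to 0.2250.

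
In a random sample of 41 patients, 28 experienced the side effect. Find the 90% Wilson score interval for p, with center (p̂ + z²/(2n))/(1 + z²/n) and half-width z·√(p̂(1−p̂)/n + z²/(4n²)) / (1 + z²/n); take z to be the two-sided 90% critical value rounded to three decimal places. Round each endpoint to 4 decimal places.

(0.5553, 0.7879)

p̂ = 28/41 = 0.68293; z = 1.645, so z² = 2.706025.
1 + z²/n = 1.066001.
Adjusted center: (0.68293 + z²/(2n))/1.066001 = 0.67160.
Radicand: p̂(1−p̂)/n + z²/(4n²) = 0.005281409 + 0.000402443 = 0.005683852.
Half-width = z·√(radicand)/denom = 1.645·0.075391/1.066001 = 0.11634.
CI: 0.67160 ± 0.11634 = (0.5553, 0.7879).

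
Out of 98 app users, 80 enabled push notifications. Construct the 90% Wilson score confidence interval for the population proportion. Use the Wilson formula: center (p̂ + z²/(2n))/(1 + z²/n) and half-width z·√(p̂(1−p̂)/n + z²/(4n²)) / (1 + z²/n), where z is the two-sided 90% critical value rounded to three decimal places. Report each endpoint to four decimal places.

p̂ = 80/98 = 0.81633; z = 1.645, so z² = 2.706025.
Denominator 1 + z²/n = 1 + 2.706025/98 = 1.027613.
Adjusted center: (0.81633 + z²/(2n))/1.027613 = 0.80783.
Radicand: p̂(1−p̂)/n + z²/(4n²) = 0.001529975 + 0.000070440 = 0.001600415.
Half-width = 1.645·√0.001600415/1.027613 = 0.06404.
Interval: 0.80783 ± 0.06404 → (0.7438, 0.8719).

(0.7438, 0.8719)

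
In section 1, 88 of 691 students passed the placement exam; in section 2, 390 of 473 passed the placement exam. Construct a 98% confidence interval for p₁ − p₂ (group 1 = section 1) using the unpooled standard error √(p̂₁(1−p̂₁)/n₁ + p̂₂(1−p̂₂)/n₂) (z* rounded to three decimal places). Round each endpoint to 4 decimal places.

(-0.7474, -0.6469)

p̂₁ = 88/691 = 0.12735, p̂₂ = 390/473 = 0.82452; p̂₁ − p̂₂ = -0.69717.
Unpooled SE = √(p̂₁(1−p̂₁)/n₁ + p̂₂(1−p̂₂)/n₂) = √(0.000160830 + 0.000305886) = 0.021604.
z* = 2.326 at the 98% level. Margin = 2.326·0.021604 = 0.05025.
Interval: -0.69717 ± 0.05025 → (-0.7474, -0.6469).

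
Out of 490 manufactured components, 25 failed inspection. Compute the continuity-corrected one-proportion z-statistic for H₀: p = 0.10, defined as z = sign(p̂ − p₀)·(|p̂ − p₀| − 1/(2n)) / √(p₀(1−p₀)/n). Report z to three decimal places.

z = -3.539

p̂ = 25/490 = 0.05102. p̂ − p₀ = -0.048980.
1/(2n) = 0.001020.
Corrected numerator: |-0.048980| − 0.001020 = 0.047960.
Under H₀, SE = √(p₀(1−p₀)/n) = √(0.10·0.90/490) = √0.000183673 = 0.013553.
z = −0.047960/0.013553 = -3.539.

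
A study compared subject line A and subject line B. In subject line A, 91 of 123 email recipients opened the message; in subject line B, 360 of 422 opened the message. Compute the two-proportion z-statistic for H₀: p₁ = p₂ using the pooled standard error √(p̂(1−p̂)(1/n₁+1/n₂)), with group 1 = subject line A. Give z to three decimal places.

Sample proportions: p̂₁ = 91/123 = 0.73984 and p̂₂ = 360/422 = 0.85308.
Pooled p̂ = (91+360)/(123+422) = 451/545 = 0.82752.
SE = √[p̂(1−p̂)(1/n₁+1/n₂)] = √[0.82752·0.17248·(1/123+1/422)] ≈ 0.038712.
z = (p̂₁ − p̂₂)/SE = (0.73984 − 0.85308)/0.038712 = -0.11324/0.038712 = -2.925.

z = -2.925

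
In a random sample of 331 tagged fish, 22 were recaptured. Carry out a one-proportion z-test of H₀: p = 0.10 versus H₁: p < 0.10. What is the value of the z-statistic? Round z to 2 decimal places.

With x = 22 successes in n = 331, p̂ = 0.06647.
Null standard error: √(0.10·0.90/331) = √0.000271903 = 0.016489.
z = (p̂ − p₀)/SE = (0.06647 − 0.10)/0.016489 = -2.03.

z = -2.03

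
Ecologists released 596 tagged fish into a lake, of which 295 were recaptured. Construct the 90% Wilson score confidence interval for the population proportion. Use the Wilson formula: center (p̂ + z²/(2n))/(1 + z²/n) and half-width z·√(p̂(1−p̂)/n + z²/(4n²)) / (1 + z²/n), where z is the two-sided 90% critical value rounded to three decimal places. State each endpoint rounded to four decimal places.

(0.4614, 0.5286)

p̂ = 295/596 = 0.49497; z = 1.645, so z² = 2.706025.
Denominator 1 + z²/n = 1 + 2.706025/596 = 1.004540.
Adjusted center: (0.49497 + z²/(2n))/1.004540 = 0.49499.
Radicand: p̂(1−p̂)/n + z²/(4n²) = 0.000419421 + 0.000001904 = 0.000421325.
Half-width = z·√(radicand)/denom = 1.645·0.020526/1.004540 = 0.03361.
CI: 0.49499 ± 0.03361 = (0.4614, 0.5286).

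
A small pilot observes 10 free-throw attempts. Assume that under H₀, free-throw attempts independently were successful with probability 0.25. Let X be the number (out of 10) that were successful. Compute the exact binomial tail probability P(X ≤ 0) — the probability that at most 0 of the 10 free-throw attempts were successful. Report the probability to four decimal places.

P = 0.0563

X ~ Binomial(n=10, p=0.25).
P(X ≤ 0) = C(10,0)·0.25^0·0.75^10.
= 0.056314 = 0.0563.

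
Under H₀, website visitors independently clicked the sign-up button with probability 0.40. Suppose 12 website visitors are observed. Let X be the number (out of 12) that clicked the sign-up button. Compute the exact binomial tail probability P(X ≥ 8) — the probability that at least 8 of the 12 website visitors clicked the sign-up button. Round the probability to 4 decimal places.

X is binomial with n = 12 and p = 0.40.
P(X ≥ 8) = Σ_{j=8}^{12} C(12,j)·0.40^j·0.60^{12−j}.
= 0.042043 + 0.012457 + 0.002491 + 0.000302 + 0.000017 = 0.0573.

P = 0.0573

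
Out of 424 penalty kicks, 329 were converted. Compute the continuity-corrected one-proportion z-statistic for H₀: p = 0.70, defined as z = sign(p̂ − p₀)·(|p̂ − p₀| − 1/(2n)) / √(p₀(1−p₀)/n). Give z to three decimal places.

z = 3.359

Sample proportion p̂ = 329/424 = 0.77594. p̂ − p₀ = 0.075943.
Continuity correction 1/(2n) = 1/848 = 0.001179.
Corrected numerator: |0.075943| − 0.001179 = 0.074764.
SE₀ = √(0.70·0.30/424) = 0.022255.
z = +0.074764/0.022255 = 3.359.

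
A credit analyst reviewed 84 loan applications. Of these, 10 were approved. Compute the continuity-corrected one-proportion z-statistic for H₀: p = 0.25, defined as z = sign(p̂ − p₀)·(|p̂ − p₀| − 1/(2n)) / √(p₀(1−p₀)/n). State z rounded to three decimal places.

z = -2.646

The sample proportion is 10/84 = 0.11905. p̂ − p₀ = -0.130952.
Continuity correction 1/(2n) = 1/168 = 0.005952.
Corrected numerator: |-0.130952| − 0.005952 = 0.125000.
SE₀ = √(0.25·0.75/84) = 0.047246.
z = −0.125000/0.047246 = -2.646.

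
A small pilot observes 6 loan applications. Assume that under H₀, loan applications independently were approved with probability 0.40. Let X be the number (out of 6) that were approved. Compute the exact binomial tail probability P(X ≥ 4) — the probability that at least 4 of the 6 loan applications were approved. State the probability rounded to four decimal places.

X ~ Binomial(n=6, p=0.40).
P(X ≥ 4) = C(6,4)·0.40^4·0.60^2 + C(6,5)·0.40^5·0.60^1 + C(6,6)·0.40^6·0.60^0.
= 0.138240 + 0.036864 + 0.004096 = 0.1792.

P = 0.1792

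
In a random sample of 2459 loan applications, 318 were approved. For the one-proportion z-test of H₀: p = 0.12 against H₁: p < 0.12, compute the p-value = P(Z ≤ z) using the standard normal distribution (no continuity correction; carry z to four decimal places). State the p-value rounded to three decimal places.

With x = 318 successes in n = 2459, p̂ = 0.12932.
Under H₀, SE = √(p₀(1−p₀)/n) = √(0.12·0.88/2459) = √0.000042944 = 0.006553.
Test statistic (full precision, shown to 4 dp): z = (318/2459 − 0.12)/SE₀ ≈ 1.4223.
From the standard normal, P(Z ≤ z) = 0.923.

p-value = 0.923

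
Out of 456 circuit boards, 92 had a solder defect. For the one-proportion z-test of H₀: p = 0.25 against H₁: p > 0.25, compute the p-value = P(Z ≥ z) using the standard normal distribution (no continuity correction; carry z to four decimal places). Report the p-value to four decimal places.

The sample proportion is 92/456 = 0.20175.
Under H₀, SE = √(p₀(1−p₀)/n) = √(0.25·0.75/456) = √0.000411184 = 0.020278.
z = (p̂ − p₀)/SE = (92/456 − 0.25)/0.020278 ≈ -2.3792.
p-value = P(Z ≥ z) with z = -2.3792 → 0.9913.

p-value = 0.9913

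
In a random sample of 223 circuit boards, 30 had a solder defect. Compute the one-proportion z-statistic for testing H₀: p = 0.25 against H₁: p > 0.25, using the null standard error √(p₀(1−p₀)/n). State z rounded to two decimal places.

z = -3.98

Sample proportion p̂ = 30/223 = 0.13453.
SE₀ = √(0.25·0.75/223) = 0.028997.
z = (0.13453 − 0.25)/0.028997 = -0.11547/0.028997 = -3.98.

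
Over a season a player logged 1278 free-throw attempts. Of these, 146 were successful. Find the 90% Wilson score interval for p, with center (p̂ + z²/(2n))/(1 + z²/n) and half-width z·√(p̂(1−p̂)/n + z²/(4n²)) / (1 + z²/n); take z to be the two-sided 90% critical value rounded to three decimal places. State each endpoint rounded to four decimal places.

(0.1004, 0.1297)

p̂ = 146/1278 = 0.11424; z = 1.645, so z² = 2.706025.
1 + z²/n = 1.002117.
Center = (0.11424 + 0.001059)/1.002117 = 0.11506.
Radicand: p̂(1−p̂)/n + z²/(4n²) = 0.000079178 + 0.000000414 = 0.000079592.
Half-width = z·√(radicand)/denom = 1.645·0.008921/1.002117 = 0.01464.
CI: 0.11506 ± 0.01464 = (0.1004, 0.1297).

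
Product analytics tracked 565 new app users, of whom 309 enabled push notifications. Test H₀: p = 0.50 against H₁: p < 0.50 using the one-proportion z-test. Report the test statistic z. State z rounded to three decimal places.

p̂ = 309/565 = 0.54690.
Null standard error: √(0.50·0.50/565) = √0.000442478 = 0.021035.
Test statistic: z = 0.04690/0.021035 = 2.230.

z = 2.230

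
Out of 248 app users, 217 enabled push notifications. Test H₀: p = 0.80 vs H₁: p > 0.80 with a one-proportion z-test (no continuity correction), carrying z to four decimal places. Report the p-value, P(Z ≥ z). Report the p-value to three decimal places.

The sample proportion is 217/248 = 0.87500.
Null standard error: √(0.80·0.20/248) = √0.000645161 = 0.025400.
Test statistic (full precision, shown to 4 dp): z = (217/248 − 0.80)/SE₀ ≈ 2.9528.
From the standard normal, P(Z ≥ z) = 0.002.

p-value = 0.002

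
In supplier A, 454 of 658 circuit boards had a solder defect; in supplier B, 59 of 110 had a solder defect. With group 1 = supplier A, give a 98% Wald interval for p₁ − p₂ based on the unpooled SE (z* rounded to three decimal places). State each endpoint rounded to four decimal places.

(0.0353, 0.2719)

p̂₁ = 0.68997, p̂₂ = 0.53636, so the observed difference is 0.15361.
Unpooled SE = √(p̂₁(1−p̂₁)/n₁ + p̂₂(1−p̂₂)/n₂) = √(0.000325094 + 0.002260706) = 0.050851.
For 98% confidence, z* = 2.326. Margin = 2.326·0.050851 = 0.11828.
CI: 0.15361 ± 0.11828 = (0.0353, 0.2719).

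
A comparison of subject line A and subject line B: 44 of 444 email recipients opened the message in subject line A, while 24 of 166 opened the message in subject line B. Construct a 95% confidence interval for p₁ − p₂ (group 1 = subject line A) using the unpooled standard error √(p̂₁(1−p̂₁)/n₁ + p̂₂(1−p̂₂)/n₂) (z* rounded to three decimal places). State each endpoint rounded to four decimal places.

p̂₁ = 0.09910, p̂₂ = 0.14458, so the observed difference is -0.04548.
Unpooled SE = √(p̂₁(1−p̂₁)/n₁ + p̂₂(1−p̂₂)/n₂) = √(0.000201078 + 0.000745033) = 0.030759.
z* = 1.960 at the 95% level. Margin of error = 0.06029.
So the interval runs from -0.1058 to 0.0148.

(-0.1058, 0.0148)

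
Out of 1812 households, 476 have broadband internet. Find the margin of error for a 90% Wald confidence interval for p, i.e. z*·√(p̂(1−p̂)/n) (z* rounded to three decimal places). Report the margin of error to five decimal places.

ME = 0.01701

With x = 476 successes in n = 1812, p̂ = 0.26269.
SE(p̂) = √(0.26269·0.73731/1812) = 0.010339.
The 90% critical value is z* = 1.645.
ME = 1.645·0.010339 = 0.01701.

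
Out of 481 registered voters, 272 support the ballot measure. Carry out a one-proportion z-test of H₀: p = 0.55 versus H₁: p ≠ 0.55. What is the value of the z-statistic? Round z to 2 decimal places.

z = 0.68

Sample proportion p̂ = 272/481 = 0.56549.
SE₀ = √(0.55·0.45/481) = 0.022684.
z = (0.56549 − 0.55)/0.022684 = 0.01549/0.022684 = 0.68.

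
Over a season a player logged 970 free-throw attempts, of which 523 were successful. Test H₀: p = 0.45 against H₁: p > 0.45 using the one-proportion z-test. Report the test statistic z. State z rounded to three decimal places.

z = 5.583

p̂ = 523/970 = 0.53918.
Null standard error: √(0.45·0.55/970) = √0.000255155 = 0.015974.
Test statistic: z = 0.08918/0.015974 = 5.583.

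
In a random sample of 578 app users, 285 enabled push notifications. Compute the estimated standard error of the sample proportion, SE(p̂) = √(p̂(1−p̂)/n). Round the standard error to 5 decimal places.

With x = 285 successes in n = 578, p̂ = 0.49308.
p̂(1−p̂) = 0.249952.
Dividing by n and taking the root: √0.000432443 = 0.02080.

SE = 0.02080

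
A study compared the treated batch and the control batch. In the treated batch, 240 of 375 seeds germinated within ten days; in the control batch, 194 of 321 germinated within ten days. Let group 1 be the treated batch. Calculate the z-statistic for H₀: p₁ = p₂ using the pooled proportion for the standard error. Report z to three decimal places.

z = 0.967

p̂₁ = 240/375 = 0.64000, p̂₂ = 194/321 = 0.60436.
Pooling: p̂ = 434/696 = 0.62356.
SE = √[p̂(1−p̂)(1/n₁+1/n₂)] = √[0.62356·0.37644·(1/375+1/321)] ≈ 0.036840.
z = (p̂₁ − p̂₂)/SE = (0.64000 − 0.60436)/0.036840 = 0.03564/0.036840 = 0.967.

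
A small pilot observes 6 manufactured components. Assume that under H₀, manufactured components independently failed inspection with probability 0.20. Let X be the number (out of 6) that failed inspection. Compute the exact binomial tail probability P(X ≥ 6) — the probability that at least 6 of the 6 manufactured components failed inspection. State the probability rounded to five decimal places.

P = 0.00006

X ~ Binomial(n=6, p=0.20).
P(X ≥ 6) = C(6,6)·0.20^6·0.80^0.
= 0.000064 = 0.00006.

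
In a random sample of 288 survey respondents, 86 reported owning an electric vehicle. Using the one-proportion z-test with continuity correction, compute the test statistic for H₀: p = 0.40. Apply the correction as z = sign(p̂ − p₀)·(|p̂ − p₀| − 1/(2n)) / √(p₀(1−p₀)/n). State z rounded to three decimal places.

z = -3.452

The sample proportion is 86/288 = 0.29861. p̂ − p₀ = -0.101389.
Continuity correction 1/(2n) = 1/576 = 0.001736.
Corrected numerator: |-0.101389| − 0.001736 = 0.099653.
SE₀ = √(0.40·0.60/288) = 0.028868.
z = (−)0.099653/0.028868 = -3.452.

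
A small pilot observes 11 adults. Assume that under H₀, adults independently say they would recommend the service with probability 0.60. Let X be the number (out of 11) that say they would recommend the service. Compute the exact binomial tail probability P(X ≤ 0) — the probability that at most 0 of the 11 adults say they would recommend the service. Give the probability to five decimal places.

X is binomial with n = 11 and p = 0.60.
P(X ≤ 0) = C(11,0)·0.60^0·0.40^11.
= 0.000042 = 0.00004.

P = 0.00004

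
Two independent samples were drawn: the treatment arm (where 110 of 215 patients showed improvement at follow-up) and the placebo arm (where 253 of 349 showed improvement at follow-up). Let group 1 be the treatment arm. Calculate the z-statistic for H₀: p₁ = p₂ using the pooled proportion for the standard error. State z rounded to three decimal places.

p̂₁ = 110/215 = 0.51163, p̂₂ = 253/349 = 0.72493.
Pooled p̂ = (110+253)/(215+349) = 363/564 = 0.64362.
SE = √[p̂(1−p̂)(1/n₁+1/n₂)] = √[0.64362·0.35638·(1/215+1/349)] ≈ 0.041522.
z = -0.21330/0.041522 = -5.137.

z = -5.137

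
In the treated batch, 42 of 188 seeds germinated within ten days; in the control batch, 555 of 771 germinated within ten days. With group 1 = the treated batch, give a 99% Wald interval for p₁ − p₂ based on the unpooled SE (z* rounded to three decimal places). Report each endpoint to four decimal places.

p̂₁ = 0.22340, p̂₂ = 0.71984, so the observed difference is -0.49644.
SE = √(0.000922845 + 0.000261567) = √0.001184412 = 0.034415.
z* = 2.576 at the 99% level. Margin = 2.576·0.034415 = 0.08865.
CI: -0.49644 ± 0.08865 = (-0.5851, -0.4078).

(-0.5851, -0.4078)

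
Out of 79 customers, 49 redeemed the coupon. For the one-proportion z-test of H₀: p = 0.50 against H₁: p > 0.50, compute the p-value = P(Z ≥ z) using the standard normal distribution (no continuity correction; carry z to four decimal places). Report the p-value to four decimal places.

p-value = 0.0163

p̂ = 49/79 = 0.62025.
SE₀ = √(0.50·0.50/79) = 0.056254.
Test statistic (full precision, shown to 4 dp): z = (49/79 − 0.50)/SE₀ ≈ 2.1377.
p-value = P(Z ≥ z) with z = 2.1377 → 0.0163.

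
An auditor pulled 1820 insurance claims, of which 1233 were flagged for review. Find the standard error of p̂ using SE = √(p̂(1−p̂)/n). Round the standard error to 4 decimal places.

Sample proportion p̂ = 1233/1820 = 0.67747.
p̂(1−p̂) = 0.67747·0.32253 = 0.218504.
Dividing by n and taking the root: √0.000120057 = 0.0110.

SE = 0.0110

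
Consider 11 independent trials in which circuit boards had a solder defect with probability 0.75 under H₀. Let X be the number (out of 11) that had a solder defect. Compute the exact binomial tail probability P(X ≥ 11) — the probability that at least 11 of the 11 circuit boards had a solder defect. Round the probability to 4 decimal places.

P = 0.0422

X ~ Binomial(n=11, p=0.75).
P(X ≥ 11) = C(11,11)·0.75^11·0.25^0.
= 0.042235 = 0.0422.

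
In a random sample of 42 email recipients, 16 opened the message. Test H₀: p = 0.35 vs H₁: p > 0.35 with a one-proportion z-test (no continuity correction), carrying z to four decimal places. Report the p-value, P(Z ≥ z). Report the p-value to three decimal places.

With x = 16 successes in n = 42, p̂ = 0.38095.
Null standard error: √(0.35·0.65/42) = √0.005416667 = 0.073598.
Test statistic (full precision, shown to 4 dp): z = (16/42 − 0.35)/SE₀ ≈ 0.4206.
From the standard normal, P(Z ≥ z) = 0.337.

p-value = 0.337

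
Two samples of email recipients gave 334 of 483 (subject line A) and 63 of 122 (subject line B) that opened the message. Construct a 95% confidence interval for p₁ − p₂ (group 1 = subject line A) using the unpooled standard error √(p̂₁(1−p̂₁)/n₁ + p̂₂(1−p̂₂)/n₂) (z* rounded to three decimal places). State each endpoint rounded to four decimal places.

(0.0773, 0.2729)

p̂₁ = 0.69151, p̂₂ = 0.51639, so the observed difference is 0.17512.
Unpooled SE = √(p̂₁(1−p̂₁)/n₁ + p̂₂(1−p̂₂)/n₂) = √(0.000441663 + 0.002046978) = 0.049886.
For 95% confidence, z* = 1.960. Margin of error = 0.09778.
Interval: 0.17512 ± 0.09778 → (0.0773, 0.2729).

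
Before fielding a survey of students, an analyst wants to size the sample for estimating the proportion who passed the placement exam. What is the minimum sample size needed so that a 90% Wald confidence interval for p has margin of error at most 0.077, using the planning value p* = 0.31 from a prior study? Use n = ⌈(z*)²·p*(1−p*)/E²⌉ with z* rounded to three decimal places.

For 90% confidence, z* = 1.645.
p*(1−p*) = 0.31·0.69 = 0.2139.
(z*)²·p*(1−p*)/E² = 2.706025·0.2139/0.005929 = 97.625.
⌈97.625⌉ = 98.

n = 98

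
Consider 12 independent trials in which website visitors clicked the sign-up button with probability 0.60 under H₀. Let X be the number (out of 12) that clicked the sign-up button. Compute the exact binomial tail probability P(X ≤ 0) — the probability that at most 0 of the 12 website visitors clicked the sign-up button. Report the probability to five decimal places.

P = 0.00002

X ~ Binomial(n=12, p=0.60).
P(X ≤ 0) = C(12,0)·0.60^0·0.40^12.
= 0.000017 = 0.00002.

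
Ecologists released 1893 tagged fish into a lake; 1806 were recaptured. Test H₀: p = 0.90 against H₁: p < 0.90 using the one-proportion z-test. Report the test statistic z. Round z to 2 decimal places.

With x = 1806 successes in n = 1893, p̂ = 0.95404.
Under H₀, SE = √(p₀(1−p₀)/n) = √(0.90·0.10/1893) = √0.000047544 = 0.006895.
Test statistic: z = 0.05404/0.006895 = 7.84.

z = 7.84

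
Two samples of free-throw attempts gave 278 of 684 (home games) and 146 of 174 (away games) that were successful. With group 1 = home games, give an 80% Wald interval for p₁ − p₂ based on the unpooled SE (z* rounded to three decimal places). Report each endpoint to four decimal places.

(-0.4757, -0.3896)

p̂₁ = 0.40643, p̂₂ = 0.83908, so the observed difference is -0.43265.
SE = √(0.000352698 + 0.000776003) = √0.001128701 = 0.033596.
z* = 1.282 at the 80% level. Margin = 1.282·0.033596 = 0.04307.
Interval: -0.43265 ± 0.04307 → (-0.4757, -0.3896).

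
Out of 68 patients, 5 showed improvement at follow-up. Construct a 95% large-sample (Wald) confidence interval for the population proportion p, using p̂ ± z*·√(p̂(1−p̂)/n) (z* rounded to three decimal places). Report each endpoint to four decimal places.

p̂ = 5/68 = 0.07353.
SE(p̂) = √(0.07353·0.92647/68) = 0.031651.
z* = 1.960 at the 95% level.
Margin = 1.960·0.031651 = 0.06204.
So the interval runs from 0.0115 to 0.1356.

(0.0115, 0.1356)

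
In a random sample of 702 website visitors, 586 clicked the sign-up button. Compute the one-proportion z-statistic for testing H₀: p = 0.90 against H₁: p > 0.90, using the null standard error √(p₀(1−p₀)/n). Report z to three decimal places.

z = -5.762

Sample proportion p̂ = 586/702 = 0.83476.
Under H₀, SE = √(p₀(1−p₀)/n) = √(0.90·0.10/702) = √0.000128205 = 0.011323.
z = (p̂ − p₀)/SE = (0.83476 − 0.90)/0.011323 = -5.762.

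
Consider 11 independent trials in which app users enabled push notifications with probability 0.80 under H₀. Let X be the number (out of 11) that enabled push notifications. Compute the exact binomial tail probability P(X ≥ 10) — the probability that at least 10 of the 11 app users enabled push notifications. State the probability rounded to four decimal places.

P = 0.3221

X ~ Binomial(n=11, p=0.80).
P(X ≥ 10) = C(11,10)·0.80^10·0.20^1 + C(11,11)·0.80^11·0.20^0.
= 0.236223 + 0.085899 = 0.3221.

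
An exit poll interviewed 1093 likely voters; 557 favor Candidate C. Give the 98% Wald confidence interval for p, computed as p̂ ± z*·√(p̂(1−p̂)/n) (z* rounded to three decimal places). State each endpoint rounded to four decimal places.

The sample proportion is 557/1093 = 0.50961.
SE(p̂) = √(0.50961·0.49039/1093) = 0.015121.
The 98% critical value is z* = 2.326.
Margin of error: 2.326 × 0.015121 = 0.03517.
So the interval runs from 0.4744 to 0.5448.

(0.4744, 0.5448)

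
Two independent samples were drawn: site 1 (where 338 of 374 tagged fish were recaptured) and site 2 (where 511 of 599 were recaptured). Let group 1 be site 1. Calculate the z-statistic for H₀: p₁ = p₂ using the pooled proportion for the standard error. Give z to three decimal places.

z = 2.305

Sample proportions: p̂₁ = 338/374 = 0.90374 and p̂₂ = 511/599 = 0.85309.
Pooling: p̂ = 849/973 = 0.87256.
Pooled SE = √[0.1111997·0.00434325] ≈ 0.021977.
z = (p̂₁ − p̂₂)/SE = (0.90374 − 0.85309)/0.021977 = 0.05065/0.021977 = 2.305.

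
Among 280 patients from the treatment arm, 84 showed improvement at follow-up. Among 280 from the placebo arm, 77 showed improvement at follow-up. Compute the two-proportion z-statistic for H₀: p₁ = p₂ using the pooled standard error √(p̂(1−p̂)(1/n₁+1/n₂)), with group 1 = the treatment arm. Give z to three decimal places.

p̂₁ = 84/280 = 0.30000, p̂₂ = 77/280 = 0.27500.
Pooled p̂ = (84+77)/(280+280) = 161/560 = 0.28750.
Pooled SE = √[0.2048437·0.00714286] ≈ 0.038251.
z = 0.02500/0.038251 = 0.654.

z = 0.654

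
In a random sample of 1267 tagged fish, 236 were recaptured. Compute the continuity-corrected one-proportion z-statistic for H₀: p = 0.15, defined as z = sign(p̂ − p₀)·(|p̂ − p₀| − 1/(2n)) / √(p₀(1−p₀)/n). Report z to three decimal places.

With x = 236 successes in n = 1267, p̂ = 0.18627. p̂ − p₀ = 0.036267.
1/(2n) = 0.000395.
Corrected numerator: |0.036267| − 0.000395 = 0.035872.
Null standard error: √(0.15·0.85/1267) = √0.000100631 = 0.010032.
z = +0.035872/0.010032 = 3.576.

z = 3.576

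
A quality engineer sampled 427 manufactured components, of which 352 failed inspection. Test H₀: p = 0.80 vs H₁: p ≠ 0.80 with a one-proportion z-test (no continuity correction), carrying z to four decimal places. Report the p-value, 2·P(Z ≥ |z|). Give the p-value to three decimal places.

p-value = 0.208

p̂ = 352/427 = 0.82436.
Under H₀, SE = √(p₀(1−p₀)/n) = √(0.80·0.20/427) = √0.000374707 = 0.019357.
z = (p̂ − p₀)/SE = (352/427 − 0.80)/0.019357 ≈ 1.2582.
From the standard normal, 2·P(Z ≥ |z|) = 0.208.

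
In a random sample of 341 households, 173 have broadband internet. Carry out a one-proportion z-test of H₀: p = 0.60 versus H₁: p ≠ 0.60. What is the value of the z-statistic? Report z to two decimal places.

The sample proportion is 173/341 = 0.50733.
Null standard error: √(0.60·0.40/341) = √0.000703812 = 0.026529.
z = (0.50733 − 0.60)/0.026529 = -0.09267/0.026529 = -3.49.

z = -3.49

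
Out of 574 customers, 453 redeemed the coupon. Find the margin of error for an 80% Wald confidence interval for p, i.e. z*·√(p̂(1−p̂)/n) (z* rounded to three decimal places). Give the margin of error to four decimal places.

With x = 453 successes in n = 574, p̂ = 0.78920.
Standard error of p̂: √(0.166364/574) = √0.000289833 = 0.017024.
z* = 1.282 at the 80% level.
Margin of error = z*·SE = 1.282 × 0.017024 = 0.0218.

ME = 0.0218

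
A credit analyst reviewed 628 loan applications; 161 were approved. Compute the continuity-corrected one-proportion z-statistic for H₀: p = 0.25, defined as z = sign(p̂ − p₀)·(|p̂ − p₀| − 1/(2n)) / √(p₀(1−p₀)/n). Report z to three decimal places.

z = 0.323

Sample proportion p̂ = 161/628 = 0.25637. p̂ − p₀ = 0.006369.
Continuity correction 1/(2n) = 1/1256 = 0.000796.
Corrected numerator: |0.006369| − 0.000796 = 0.005573.
Null standard error: √(0.25·0.75/628) = √0.000298567 = 0.017279.
z = (+)0.005573/0.017279 = 0.323.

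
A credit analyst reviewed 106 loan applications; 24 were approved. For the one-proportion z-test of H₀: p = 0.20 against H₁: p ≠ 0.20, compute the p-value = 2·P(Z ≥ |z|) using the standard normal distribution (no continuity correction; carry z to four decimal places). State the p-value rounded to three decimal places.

With x = 24 successes in n = 106, p̂ = 0.22642.
Under H₀, SE = √(p₀(1−p₀)/n) = √(0.20·0.80/106) = √0.001509434 = 0.038851.
z = (p̂ − p₀)/SE = (24/106 − 0.20)/0.038851 ≈ 0.6799.
From the standard normal, 2·P(Z ≥ |z|) = 0.497.

p-value = 0.497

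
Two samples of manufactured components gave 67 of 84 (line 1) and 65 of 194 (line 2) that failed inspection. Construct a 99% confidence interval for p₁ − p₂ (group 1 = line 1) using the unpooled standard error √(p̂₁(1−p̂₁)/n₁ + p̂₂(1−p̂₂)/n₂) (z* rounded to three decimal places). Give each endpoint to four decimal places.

(0.3198, 0.6053)

p̂₁ = 67/84 = 0.79762, p̂₂ = 65/194 = 0.33505; p̂₁ − p̂₂ = 0.46257.
Unpooled SE = √(p̂₁(1−p̂₁)/n₁ + p̂₂(1−p̂₂)/n₂) = √(0.001921701 + 0.001148412) = 0.055409.
z* = 2.576 at the 99% level. Margin = 2.576·0.055409 = 0.14273.
CI: 0.46257 ± 0.14273 = (0.3198, 0.6053).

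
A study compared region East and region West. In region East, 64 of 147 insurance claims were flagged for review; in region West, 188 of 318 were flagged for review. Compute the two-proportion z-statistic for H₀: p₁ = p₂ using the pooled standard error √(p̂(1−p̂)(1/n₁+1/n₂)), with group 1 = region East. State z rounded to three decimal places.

p̂₁ = 64/147 = 0.43537, p̂₂ = 188/318 = 0.59119.
Pooling: p̂ = 252/465 = 0.54194.
SE = √[p̂(1−p̂)(1/n₁+1/n₂)] = √[0.54194·0.45806·(1/147+1/318)] ≈ 0.049693.
z = -0.15582/0.049693 = -3.136.

z = -3.136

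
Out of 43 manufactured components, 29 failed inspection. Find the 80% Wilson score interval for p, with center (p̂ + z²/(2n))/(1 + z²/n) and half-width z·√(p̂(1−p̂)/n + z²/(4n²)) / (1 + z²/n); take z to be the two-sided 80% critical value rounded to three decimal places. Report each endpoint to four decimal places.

(0.5779, 0.7581)

p̂ = 29/43 = 0.67442; z = 1.282, so z² = 1.643524.
Denominator 1 + z²/n = 1 + 1.643524/43 = 1.038221.
Center = (0.67442 + 0.019111)/1.038221 = 0.66800.
Radicand: p̂(1−p̂)/n + z²/(4n²) = 0.005106469 + 0.000222218 = 0.005328687.
Half-width = z·√(radicand)/denom = 1.282·0.072998/1.038221 = 0.09014.
Interval: 0.66800 ± 0.09014 → (0.5779, 0.7581).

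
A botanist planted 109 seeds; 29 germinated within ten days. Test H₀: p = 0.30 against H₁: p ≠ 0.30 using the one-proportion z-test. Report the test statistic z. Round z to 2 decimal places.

With x = 29 successes in n = 109, p̂ = 0.26606.
SE₀ = √(0.30·0.70/109) = 0.043893.
z = (0.26606 − 0.30)/0.043893 = -0.03394/0.043893 = -0.77.

z = -0.77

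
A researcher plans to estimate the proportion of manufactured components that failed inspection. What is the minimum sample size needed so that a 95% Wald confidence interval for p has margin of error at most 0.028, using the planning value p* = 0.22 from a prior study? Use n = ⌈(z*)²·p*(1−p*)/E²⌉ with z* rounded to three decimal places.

n = 841

z* = 1.960 at the 95% level.
p*(1−p*) = 0.1716.
(z*)²·p*(1−p*)/E² = 3.841600·0.1716/0.000784 = 840.840.
⌈840.840⌉ = 841.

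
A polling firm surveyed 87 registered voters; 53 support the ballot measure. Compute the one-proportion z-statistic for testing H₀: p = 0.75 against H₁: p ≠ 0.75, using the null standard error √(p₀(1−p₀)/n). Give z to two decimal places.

z = -3.03

The sample proportion is 53/87 = 0.60920.
Under H₀, SE = √(p₀(1−p₀)/n) = √(0.75·0.25/87) = √0.002155172 = 0.046424.
z = (p̂ − p₀)/SE = (0.60920 − 0.75)/0.046424 = -3.03.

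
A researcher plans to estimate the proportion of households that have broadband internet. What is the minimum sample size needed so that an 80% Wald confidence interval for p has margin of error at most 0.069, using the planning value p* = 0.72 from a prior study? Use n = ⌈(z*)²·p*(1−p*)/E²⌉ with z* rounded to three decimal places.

n = 70

For 80% confidence, z* = 1.282.
p*(1−p*) = 0.72·0.28 = 0.2016.
Required n before rounding: 1.643524 × 0.2016 / 0.069² = 69.593.
Rounding up, n = 70.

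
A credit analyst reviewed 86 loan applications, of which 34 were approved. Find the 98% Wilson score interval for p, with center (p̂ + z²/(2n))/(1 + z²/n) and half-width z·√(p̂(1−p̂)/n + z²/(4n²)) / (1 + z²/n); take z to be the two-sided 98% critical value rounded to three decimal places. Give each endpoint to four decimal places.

p̂ = 34/86 = 0.39535; z = 2.326, so z² = 5.410276.
1 + z²/n = 1.062910.
Adjusted center: (0.39535 + z²/(2n))/1.062910 = 0.40154.
Radicand: p̂(1−p̂)/n + z²/(4n²) = 0.002779629 + 0.000182878 = 0.002962507.
Half-width = z·√(radicand)/denom = 2.326·0.054429/1.062910 = 0.11911.
CI: 0.40154 ± 0.11911 = (0.2824, 0.5207).

(0.2824, 0.5207)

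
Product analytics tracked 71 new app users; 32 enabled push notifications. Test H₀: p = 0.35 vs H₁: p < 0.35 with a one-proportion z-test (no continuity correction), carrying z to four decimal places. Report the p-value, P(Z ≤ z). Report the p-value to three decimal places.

p-value = 0.962

Sample proportion p̂ = 32/71 = 0.45070.
Under H₀, SE = √(p₀(1−p₀)/n) = √(0.35·0.65/71) = √0.003204225 = 0.056606.
Test statistic (full precision, shown to 4 dp): z = (32/71 − 0.35)/SE₀ ≈ 1.7790.
From the standard normal, P(Z ≤ z) = 0.962.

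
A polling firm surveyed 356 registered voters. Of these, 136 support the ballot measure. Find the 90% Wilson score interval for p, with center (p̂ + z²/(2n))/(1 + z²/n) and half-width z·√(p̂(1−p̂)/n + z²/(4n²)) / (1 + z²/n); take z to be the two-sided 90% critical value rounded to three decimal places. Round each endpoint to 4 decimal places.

(0.3407, 0.4251)

Here p̂ = 136/356 = 0.38202 and z = 1.645 (z² = 2.706025).
1 + z²/n = 1.007601.
Center = (0.38202 + 0.003801)/1.007601 = 0.38291.
Radicand: p̂(1−p̂)/n + z²/(4n²) = 0.000663150 + 0.000005338 = 0.000668488.
Half-width = 1.645·√0.000668488/1.007601 = 0.04221.
CI: 0.38291 ± 0.04221 = (0.3407, 0.4251).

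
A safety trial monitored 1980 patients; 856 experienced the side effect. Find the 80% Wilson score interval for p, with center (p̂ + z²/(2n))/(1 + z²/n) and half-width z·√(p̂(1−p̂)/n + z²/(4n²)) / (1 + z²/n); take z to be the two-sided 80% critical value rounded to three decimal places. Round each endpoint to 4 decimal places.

Here p̂ = 856/1980 = 0.43232 and z = 1.282 (z² = 1.643524).
1 + z²/n = 1.000830.
Adjusted center: (0.43232 + z²/(2n))/1.000830 = 0.43238.
Radicand: p̂(1−p̂)/n + z²/(4n²) = 0.000123949 + 0.000000105 = 0.000124054.
Half-width = z·√(radicand)/denom = 1.282·0.011138/1.000830 = 0.01427.
So the interval runs from 0.4181 to 0.4466.

(0.4181, 0.4466)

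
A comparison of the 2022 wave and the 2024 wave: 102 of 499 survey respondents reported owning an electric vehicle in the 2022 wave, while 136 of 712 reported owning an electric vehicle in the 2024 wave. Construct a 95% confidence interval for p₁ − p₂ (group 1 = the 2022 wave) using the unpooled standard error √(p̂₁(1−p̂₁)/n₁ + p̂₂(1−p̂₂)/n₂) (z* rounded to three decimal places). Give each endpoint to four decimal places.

(-0.0323, 0.0591)

p̂₁ = 0.20441, p̂₂ = 0.19101, so the observed difference is 0.01340.
SE = √(0.000325904 + 0.000217031) = √0.000542935 = 0.023301.
For 95% confidence, z* = 1.960. Margin = 1.960·0.023301 = 0.04567.
CI: 0.01340 ± 0.04567 = (-0.0323, 0.0591).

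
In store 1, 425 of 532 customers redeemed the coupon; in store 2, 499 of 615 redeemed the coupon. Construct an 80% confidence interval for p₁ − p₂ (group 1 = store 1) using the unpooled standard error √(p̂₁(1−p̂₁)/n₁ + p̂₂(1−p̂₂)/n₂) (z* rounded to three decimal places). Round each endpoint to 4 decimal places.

(-0.0426, 0.0176)

p̂₁ = 0.79887, p̂₂ = 0.81138, so the observed difference is -0.01251.
SE = √(0.000302021 + 0.000248847) = √0.000550868 = 0.023471.
z* = 1.282 at the 80% level. Margin = 1.282·0.023471 = 0.03009.
CI: -0.01251 ± 0.03009 = (-0.0426, 0.0176).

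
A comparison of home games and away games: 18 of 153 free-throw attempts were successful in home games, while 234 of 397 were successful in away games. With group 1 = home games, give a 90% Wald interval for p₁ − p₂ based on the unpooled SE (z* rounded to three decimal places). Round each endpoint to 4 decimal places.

p̂₁ = 18/153 = 0.11765, p̂₂ = 234/397 = 0.58942; p̂₁ − p̂₂ = -0.47177.
SE = √(0.000678472 + 0.000609582) = √0.001288054 = 0.035889.
z* = 1.645 at the 90% level. Margin of error = 0.05904.
CI: -0.47177 ± 0.05904 = (-0.5308, -0.4127).

(-0.5308, -0.4127)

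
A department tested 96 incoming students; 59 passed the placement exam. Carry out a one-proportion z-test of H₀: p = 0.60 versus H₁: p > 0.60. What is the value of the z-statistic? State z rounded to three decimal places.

p̂ = 59/96 = 0.61458.
Null standard error: √(0.60·0.40/96) = √0.002500000 = 0.050000.
z = (0.61458 − 0.60)/0.050000 = 0.01458/0.050000 = 0.292.

z = 0.292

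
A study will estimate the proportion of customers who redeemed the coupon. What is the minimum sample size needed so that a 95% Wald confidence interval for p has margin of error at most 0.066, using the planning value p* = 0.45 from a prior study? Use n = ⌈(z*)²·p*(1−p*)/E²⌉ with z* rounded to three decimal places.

The 95% critical value is z* = 1.960.
p*(1−p*) = 0.2475.
Required n before rounding: 3.841600 × 0.2475 / 0.066² = 218.273.
⌈218.273⌉ = 219.

n = 219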